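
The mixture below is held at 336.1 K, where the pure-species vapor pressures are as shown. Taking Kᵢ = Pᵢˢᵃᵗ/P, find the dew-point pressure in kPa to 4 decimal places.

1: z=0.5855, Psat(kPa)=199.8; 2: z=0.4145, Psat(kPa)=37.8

At the dew point ψ → 1, so Σzᵢ/Kᵢ = 1 with Kᵢ = Pᵢˢᵃᵗ/P ⇒ 1/P = Σzᵢ/Pᵢˢᵃᵗ.
1/P = 0.5855/199.8 + 0.4145/37.8 = 0.0138960 ⇒ P = 71.9630 kPa

Pdew = 71.9630 kPa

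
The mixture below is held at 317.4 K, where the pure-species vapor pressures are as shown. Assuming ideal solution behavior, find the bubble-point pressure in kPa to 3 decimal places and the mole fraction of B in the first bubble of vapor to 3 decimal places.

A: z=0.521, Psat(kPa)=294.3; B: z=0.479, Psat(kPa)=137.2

At the bubble point ψ → 0, so ΣzᵢKᵢ = 1 with Kᵢ = Pᵢˢᵃᵗ/P ⇒ P = ΣzᵢPᵢˢᵃᵗ.
P = 0.521·294.3 + 0.479·137.2 = 219.049 kPa
yᵢ = zᵢPᵢˢᵃᵗ/P ⇒ y_B = 0.479·137.2/219.049 = 0.300

Pbub = 219.049 kPa, y_B = 0.300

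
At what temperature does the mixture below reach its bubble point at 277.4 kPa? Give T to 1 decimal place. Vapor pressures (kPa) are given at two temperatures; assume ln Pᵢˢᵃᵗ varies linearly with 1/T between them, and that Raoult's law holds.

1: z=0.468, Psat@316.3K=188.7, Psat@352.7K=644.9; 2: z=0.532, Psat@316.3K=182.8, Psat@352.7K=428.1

Bubble-point temperature: ΣzᵢPᵢˢᵃᵗ(T) = P. Interpolate ln Pᵢˢᵃᵗ = aᵢ + bᵢ/T.
  T = 316.3 K: ΣzᵢPᵢˢᵃᵗ = 185.56 kPa
  T = 352.7 K: ΣzᵢPᵢˢᵃᵗ = 529.56 kPa
  T = 334.5 K: ΣzᵢPᵢˢᵃᵗ = 321.12 kPa
  T = 325.4 K: ΣzᵢPᵢˢᵃᵗ = 245.68 kPa
  T = 329.9 K: ΣzᵢPᵢˢᵃᵗ = 280.90 kPa
  T = 327.6 K: ΣzᵢPᵢˢᵃᵗ = 262.41 kPa
Interpolating between 327.6 K and 329.9 K gives T ≈ 329.5 K.

T = 329.5 K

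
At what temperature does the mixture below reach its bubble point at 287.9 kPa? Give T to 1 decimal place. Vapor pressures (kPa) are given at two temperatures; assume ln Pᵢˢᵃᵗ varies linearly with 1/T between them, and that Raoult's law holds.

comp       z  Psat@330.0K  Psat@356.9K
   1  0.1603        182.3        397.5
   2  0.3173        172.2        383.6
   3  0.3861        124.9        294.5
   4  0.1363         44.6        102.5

T = 353.9 K

Bubble-point temperature: ΣzᵢPᵢˢᵃᵗ(T) = P. Interpolate ln Pᵢˢᵃᵗ = aᵢ + bᵢ/T.
  T = 330.0 K: ΣzᵢPᵢˢᵃᵗ = 138.16 kPa
  T = 356.9 K: ΣzᵢPᵢˢᵃᵗ = 313.11 kPa
  T = 343.4 K: ΣzᵢPᵢˢᵃᵗ = 211.00 kPa
  T = 350.1 K: ΣzᵢPᵢˢᵃᵗ = 257.63 kPa
  T = 353.5 K: ΣzᵢPᵢˢᵃᵗ = 284.29 kPa
  T = 355.2 K: ΣzᵢPᵢˢᵃᵗ = 298.42 kPa
Interpolating between 353.5 K and 355.2 K gives T ≈ 353.9 K.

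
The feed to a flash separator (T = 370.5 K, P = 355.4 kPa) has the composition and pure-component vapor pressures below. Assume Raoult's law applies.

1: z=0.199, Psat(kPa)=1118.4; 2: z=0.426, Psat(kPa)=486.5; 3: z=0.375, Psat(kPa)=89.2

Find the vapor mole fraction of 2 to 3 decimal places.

y_2 = 0.516

Raoult's law: Kᵢ = Pᵢˢᵃᵗ/P = Pᵢˢᵃᵗ/355.4.
  K_1 = 1118.4/355.4 = 3.14688, K_2 = 486.5/355.4 = 1.36888, K_3 = 89.2/355.4 = 0.25098
Rachford–Rice: g(β) = Σ zᵢ(Kᵢ−1)/(1+β(Kᵢ−1)) = 0.
g(0) = ΣzᵢKᵢ − 1 = 0.303 and g(1) = 1 − Σzᵢ/Kᵢ = -0.869, so a root lies in (0, 1).
Newton iteration, β⁰ = 0.63:
  β = 0.630: g = -0.2227, g' = -0.958 → β = 0.398
  β = 0.398: g = -0.0324, g' = -0.738 → β = 0.354
  β = 0.354: g = -0.0002, g' = -0.731 → β = 0.353
Converged at β = 0.353.
Compositions from xᵢ = zᵢ/(1+β(Kᵢ−1)), yᵢ = Kᵢxᵢ:
  1: x = 0.113, y = 0.356
  2: x = 0.377, y = 0.516
  3: x = 0.510, y = 0.128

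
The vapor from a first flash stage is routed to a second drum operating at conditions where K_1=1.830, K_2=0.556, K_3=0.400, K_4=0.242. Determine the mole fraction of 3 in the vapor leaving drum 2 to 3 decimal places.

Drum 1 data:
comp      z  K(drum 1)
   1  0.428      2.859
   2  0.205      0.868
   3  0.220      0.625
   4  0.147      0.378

Drum 1:
Newton–Raphson from ψ₁ = 0.5:
  ψ₁ = 0.500: g = 0.1491, g' = -0.568 → ψ₁ = 0.763
  ψ₁ = 0.763: g = 0.0096, g' = -0.524 → ψ₁ = 0.781
Converged at ψ₁ = 0.781.
Drum-1 compositions:
  1: x = 0.175, y = 0.499
  2: x = 0.229, y = 0.198
  3: x = 0.311, y = 0.194
  4: x = 0.286, y = 0.108
Drum-2 feed = drum-1 vapor: z₂ = (0.4992, 0.1984, 0.1944, 0.1080).
Drum 2:
Rachford–Rice: g(ψ₂) = Σ zᵢ(Kᵢ−1)/(1+ψ₂(Kᵢ−1)) = 0.
Check two-phase: ΣzᵢKᵢ = 1.128 > 1 and Σzᵢ/Kᵢ = 1.562 > 1, so g(0) = 0.128 > 0 and g(1) = -0.562 < 0.
Newton–Raphson from ψ₂ = 0.5:
  ψ₂ = 0.500: g = -0.1189, g' = -0.540 → ψ₂ = 0.280
  ψ₂ = 0.280: g = -0.0085, g' = -0.479 → ψ₂ = 0.262
Converged at ψ₂ = 0.262.
  1: x = 0.410, y = 0.750
  2: x = 0.225, y = 0.125
  3: x = 0.231, y = 0.092
  4: x = 0.135, y = 0.033

y_3 (drum 2) = 0.092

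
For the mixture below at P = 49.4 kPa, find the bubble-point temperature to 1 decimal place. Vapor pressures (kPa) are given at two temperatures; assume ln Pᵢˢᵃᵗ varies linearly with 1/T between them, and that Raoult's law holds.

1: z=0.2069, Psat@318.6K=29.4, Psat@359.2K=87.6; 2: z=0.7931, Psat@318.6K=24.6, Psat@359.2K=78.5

T = 340.7 K

Bubble-point temperature: ΣzᵢPᵢˢᵃᵗ(T) = P. Interpolate ln Pᵢˢᵃᵗ = aᵢ + bᵢ/T.
  T = 318.6 K: ΣzᵢPᵢˢᵃᵗ = 25.59 kPa
  T = 359.2 K: ΣzᵢPᵢˢᵃᵗ = 80.38 kPa
  T = 338.9 K: ΣzᵢPᵢˢᵃᵗ = 46.93 kPa
  T = 349.0 K: ΣzᵢPᵢˢᵃᵗ = 61.82 kPa
  T = 343.9 K: ΣzᵢPᵢˢᵃᵗ = 53.90 kPa
  T = 341.4 K: ΣzᵢPᵢˢᵃᵗ = 50.32 kPa
Interpolating between 338.9 K and 341.4 K gives T ≈ 340.7 K.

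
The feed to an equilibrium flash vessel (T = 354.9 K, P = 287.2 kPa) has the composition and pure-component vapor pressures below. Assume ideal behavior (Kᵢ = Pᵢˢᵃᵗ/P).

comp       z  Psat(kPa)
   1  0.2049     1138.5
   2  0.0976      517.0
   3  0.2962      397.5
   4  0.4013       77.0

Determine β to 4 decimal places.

β = 0.4233

Raoult's law: Kᵢ = Pᵢˢᵃᵗ/P = Pᵢˢᵃᵗ/287.2.
  K_1 = 1138.5/287.2 = 3.964136, K_2 = 517.0/287.2 = 1.800139, K_3 = 397.5/287.2 = 1.384053, K_4 = 77.0/287.2 = 0.268106
Rachford–Rice: g(β) = Σ zᵢ(Kᵢ−1)/(1+β(Kᵢ−1)) = 0.
Check two-phase: ΣzᵢKᵢ = 1.5055 > 1 and Σzᵢ/Kᵢ = 1.8167 > 1, so g(0) = 0.5055 > 0 and g(1) = -0.8167 < 0.
Newton–Raphson from β = 0.53:
  β = 0.5300: g = -0.09425, g' = -0.9071 → β = 0.4261
  β = 0.4261: g = -0.00243, g' = -0.8725 → β = 0.4233
Converged at β = 0.4233.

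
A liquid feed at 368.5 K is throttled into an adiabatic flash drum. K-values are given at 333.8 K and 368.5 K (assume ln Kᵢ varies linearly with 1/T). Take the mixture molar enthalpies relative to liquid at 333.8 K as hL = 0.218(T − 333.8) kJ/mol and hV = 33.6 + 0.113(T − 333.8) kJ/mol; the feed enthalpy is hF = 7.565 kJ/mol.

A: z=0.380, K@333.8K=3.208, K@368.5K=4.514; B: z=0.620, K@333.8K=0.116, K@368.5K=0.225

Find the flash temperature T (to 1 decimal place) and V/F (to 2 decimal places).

T = 340.6 K, V/F = 0.19

Adiabatic flash: solve Rachford–Rice at each trial T, then check hF = ψ·hV(T) + (1−ψ)·hL(T).
  T = 333.8 K: K = (3.208, 0.116), RR gives ψ = 0.149, H_out = 5.009 kJ/mol
  T = 368.5 K: K = (4.514, 0.225), RR gives ψ = 0.314, H_out = 16.968 kJ/mol
  T = 351.1 K: K = (3.836, 0.164), RR gives ψ = 0.236, H_out = 11.270 kJ/mol
  T = 342.5 K: K = (3.518, 0.139), RR gives ψ = 0.195, H_out = 8.268 kJ/mol
  T = 338.1 K: K = (3.359, 0.127), RR gives ψ = 0.172, H_out = 6.653 kJ/mol
  T = 340.3 K: K = (3.438, 0.133), RR gives ψ = 0.184, H_out = 7.469 kJ/mol
Linear interpolation between T = 340.3 (H_out = 7.469) and T = 342.5 (H_out = 8.268) on hF = 7.565 gives T ≈ 340.6 K, at which ψ = 0.19.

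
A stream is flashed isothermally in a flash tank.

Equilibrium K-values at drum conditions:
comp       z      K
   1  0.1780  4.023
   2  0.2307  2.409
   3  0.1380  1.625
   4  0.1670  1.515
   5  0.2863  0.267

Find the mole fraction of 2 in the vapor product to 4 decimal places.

Material balance + equilibrium reduce to Σ zᵢ(Kᵢ−1)/(1+ψ(Kᵢ−1)) = 0.
Check two-phase: ΣzᵢKᵢ = 1.8255 > 1 and Σzᵢ/Kᵢ = 1.4075 > 1, so g(0) = 0.8255 > 0 and g(1) = -0.4075 < 0.
Newton–Raphson from ψ = 0.55:
  ψ = 0.5500: g = 0.16482, g' = -0.8634 → ψ = 0.7409
  ψ = 0.7409: g = -0.01296, g' = -1.0498 → ψ = 0.7286
  ψ = 0.7286: g = -0.00014, g' = -1.0275 → ψ = 0.7284
Converged at ψ = 0.7284.
Compositions from xᵢ = zᵢ/(1+ψ(Kᵢ−1)), yᵢ = Kᵢxᵢ:
  1: x = 0.0556, y = 0.2236
  2: x = 0.1139, y = 0.2743
  3: x = 0.0948, y = 0.1541
  4: x = 0.1214, y = 0.1840
  5: x = 0.6143, y = 0.1640

y_2 = 0.2743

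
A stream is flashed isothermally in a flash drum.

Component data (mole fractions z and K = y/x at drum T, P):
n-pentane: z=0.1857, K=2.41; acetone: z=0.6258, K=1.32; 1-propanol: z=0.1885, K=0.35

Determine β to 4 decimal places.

β = 0.8553

Let β = V/F and solve Σ zᵢ(Kᵢ−1)/(1+β(Kᵢ−1)) = 0.
g(0) = ΣzᵢKᵢ − 1 = 0.3396 and g(1) = 1 − Σzᵢ/Kᵢ = -0.0897, so a root lies in (0, 1).
Newton iteration, β⁰ = 0.5:
  β = 0.5000: g = 0.14469, g' = -0.3494 → β = 0.9141
  β = 0.9141: g = -0.03256, g' = -0.5923 → β = 0.8591
  β = 0.8591: g = -0.00199, g' = -0.5233 → β = 0.8553
Converged at β = 0.8553.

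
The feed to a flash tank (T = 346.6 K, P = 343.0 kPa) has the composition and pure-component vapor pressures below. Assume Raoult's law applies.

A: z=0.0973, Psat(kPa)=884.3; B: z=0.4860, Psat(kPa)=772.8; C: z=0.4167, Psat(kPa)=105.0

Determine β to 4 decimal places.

Raoult's law: Kᵢ = Pᵢˢᵃᵗ/P = Pᵢˢᵃᵗ/343.0.
  K_A = 884.3/343.0 = 2.578134, K_B = 772.8/343.0 = 2.253061, K_C = 105.0/343.0 = 0.306122
Material balance + equilibrium reduce to Σ zᵢ(Kᵢ−1)/(1+β(Kᵢ−1)) = 0.
g(0) = ΣzᵢKᵢ − 1 = 0.4734 and g(1) = 1 − Σzᵢ/Kᵢ = -0.6147, so a root lies in (0, 1).
Iterate (Newton) starting at β = 0.5:
  β = 0.5000: g = 0.01749, g' = -0.8346 → β = 0.5210
  β = 0.5210: g = -0.00010, g' = -0.8444 → β = 0.5208
Converged at β = 0.5208.

β = 0.5208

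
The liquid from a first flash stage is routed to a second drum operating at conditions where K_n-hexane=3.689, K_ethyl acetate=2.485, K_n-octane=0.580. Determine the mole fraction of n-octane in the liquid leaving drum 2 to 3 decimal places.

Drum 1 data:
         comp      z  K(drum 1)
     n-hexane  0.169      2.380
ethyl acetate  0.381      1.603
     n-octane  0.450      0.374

x_n-octane (drum 2) = 0.805

Drum 1:
Rachford–Rice: g(ψ₁) = Σ zᵢ(Kᵢ−1)/(1+ψ₁(Kᵢ−1)) = 0.
Check two-phase: ΣzᵢKᵢ = 1.181 > 1 and Σzᵢ/Kᵢ = 1.512 > 1, so g(0) = 0.181 > 0 and g(1) = -0.512 < 0.
Newton iteration, ψ₁⁰ = 0.7:
  ψ₁ = 0.700: g = -0.2212, g' = -0.710 → ψ₁ = 0.389
  ψ₁ = 0.389: g = -0.0343, g' = -0.535 → ψ₁ = 0.324
Converged at ψ₁ = 0.324.
Drum-1 compositions:
  n-hexane: x = 0.117, y = 0.278
  ethyl acetate: x = 0.319, y = 0.511
  n-octane: x = 0.564, y = 0.211
Drum-2 feed = drum-1 liquid: z₂ = (0.1168, 0.3187, 0.5645).
Drum 2:
Newton iteration, ψ₂⁰ = 0.37:
  ψ₂ = 0.370: g = 0.1822, g' = -0.645 → ψ₂ = 0.653
  ψ₂ = 0.653: g = 0.0277, g' = -0.481 → ψ₂ = 0.710
  ψ₂ = 0.710: g = 0.0004, g' = -0.468 → ψ₂ = 0.711
Converged at ψ₂ = 0.711.
  n-hexane: x = 0.040, y = 0.148
  ethyl acetate: x = 0.155, y = 0.385
  n-octane: x = 0.805, y = 0.467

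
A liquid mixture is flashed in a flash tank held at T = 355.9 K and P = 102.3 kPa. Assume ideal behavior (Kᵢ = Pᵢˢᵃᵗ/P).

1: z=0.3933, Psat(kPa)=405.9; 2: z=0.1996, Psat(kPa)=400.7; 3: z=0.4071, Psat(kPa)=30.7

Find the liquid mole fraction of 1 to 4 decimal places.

x_1 = 0.1267

Raoult's law: Kᵢ = Pᵢˢᵃᵗ/P = Pᵢˢᵃᵗ/102.3.
  K_1 = 405.9/102.3 = 3.967742, K_2 = 400.7/102.3 = 3.916911, K_3 = 30.7/102.3 = 0.300098
Let ψ = V/F and solve Σ zᵢ(Kᵢ−1)/(1+ψ(Kᵢ−1)) = 0.
g(0) = ΣzᵢKᵢ − 1 = 1.4645 and g(1) = 1 − Σzᵢ/Kᵢ = -0.5066, so a root lies in (0, 1).
Newton iteration, ψ⁰ = 0.5:
  ψ = 0.5000: g = 0.26842, g' = -1.3144 → ψ = 0.7042
  ψ = 0.7042: g = 0.00652, g' = -1.3203 → ψ = 0.7092
  ψ = 0.7092: g = -0.00001, g' = -1.3259 → ψ = 0.7091
Converged at ψ = 0.7091.
Compositions from xᵢ = zᵢ/(1+ψ(Kᵢ−1)), yᵢ = Kᵢxᵢ:
  1: x = 0.1267, y = 0.5027
  2: x = 0.0650, y = 0.2548
  3: x = 0.8083, y = 0.2426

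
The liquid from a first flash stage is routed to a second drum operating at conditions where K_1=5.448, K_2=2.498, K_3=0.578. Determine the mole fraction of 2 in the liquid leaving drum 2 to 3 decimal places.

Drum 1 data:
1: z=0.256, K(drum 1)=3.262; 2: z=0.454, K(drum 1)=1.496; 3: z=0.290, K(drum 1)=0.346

Drum 1:
Material balance + equilibrium reduce to Σ zᵢ(Kᵢ−1)/(1+ψ₁(Kᵢ−1)) = 0.
Check two-phase: ΣzᵢKᵢ = 1.615 > 1 and Σzᵢ/Kᵢ = 1.220 > 1, so g(0) = 0.615 > 0 and g(1) = -0.220 < 0.
Newton iteration, ψ₁⁰ = 0.42:
  ψ₁ = 0.420: g = 0.2218, g' = -0.657 → ψ₁ = 0.758
  ψ₁ = 0.758: g = 0.0010, g' = -0.724 → ψ₁ = 0.759
Converged at ψ₁ = 0.759.
Drum-1 compositions:
  1: x = 0.094, y = 0.307
  2: x = 0.330, y = 0.493
  3: x = 0.576, y = 0.199
Drum-2 feed = drum-1 liquid: z₂ = (0.0942, 0.3298, 0.5760).
Drum 2:
Material balance + equilibrium reduce to Σ zᵢ(Kᵢ−1)/(1+ψ₂(Kᵢ−1)) = 0.
g(0) = ΣzᵢKᵢ − 1 = 0.670 and g(1) = 1 − Σzᵢ/Kᵢ = -0.146, so a root lies in (0, 1).
Newton–Raphson from ψ₂ = 0.5:
  ψ₂ = 0.500: g = 0.1044, g' = -0.586 → ψ₂ = 0.678
  ψ₂ = 0.678: g = 0.0089, g' = -0.499 → ψ₂ = 0.696
Converged at ψ₂ = 0.696.
  1: x = 0.023, y = 0.125
  2: x = 0.161, y = 0.403
  3: x = 0.816, y = 0.471

x_2 (drum 2) = 0.161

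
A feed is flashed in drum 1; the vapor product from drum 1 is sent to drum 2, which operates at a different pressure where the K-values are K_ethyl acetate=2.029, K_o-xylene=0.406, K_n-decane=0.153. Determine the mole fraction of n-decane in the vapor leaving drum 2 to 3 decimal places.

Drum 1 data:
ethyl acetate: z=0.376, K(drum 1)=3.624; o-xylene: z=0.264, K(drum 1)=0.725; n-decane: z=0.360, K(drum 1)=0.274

Drum 1:
Newton iteration, ψ₁⁰ = 0.5:
  ψ₁ = 0.500: g = -0.0677, g' = -0.979 → ψ₁ = 0.431
Converged at ψ₁ = 0.431.
Drum-1 compositions:
  ethyl acetate: x = 0.176, y = 0.639
  o-xylene: x = 0.300, y = 0.217
  n-decane: x = 0.524, y = 0.144
Drum-2 feed = drum-1 vapor: z₂ = (0.6392, 0.2172, 0.1436).
Drum 2:
Let ψ₂ = V/F and solve Σ zᵢ(Kᵢ−1)/(1+ψ₂(Kᵢ−1)) = 0.
Check two-phase: ΣzᵢKᵢ = 1.407 > 1 and Σzᵢ/Kᵢ = 1.788 > 1, so g(0) = 0.407 > 0 and g(1) = -0.788 < 0.
Newton iteration, ψ₂⁰ = 0.5:
  ψ₂ = 0.500: g = 0.0399, g' = -0.760 → ψ₂ = 0.552
  ψ₂ = 0.552: g = -0.0012, g' = -0.809 → ψ₂ = 0.551
Converged at ψ₂ = 0.551.
  ethyl acetate: x = 0.408, y = 0.828
  o-xylene: x = 0.323, y = 0.131
  n-decane: x = 0.269, y = 0.041

y_n-decane (drum 2) = 0.041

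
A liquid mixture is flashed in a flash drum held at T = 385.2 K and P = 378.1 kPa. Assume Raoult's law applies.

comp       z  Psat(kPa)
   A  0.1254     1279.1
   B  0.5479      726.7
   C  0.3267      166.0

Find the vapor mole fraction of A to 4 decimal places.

Raoult's law: Kᵢ = Pᵢˢᵃᵗ/P = Pᵢˢᵃᵗ/378.1.
  K_A = 1279.1/378.1 = 3.382967, K_B = 726.7/378.1 = 1.921978, K_C = 166.0/378.1 = 0.439037
Let ψ = V/F and solve Σ zᵢ(Kᵢ−1)/(1+ψ(Kᵢ−1)) = 0.
g(0) = ΣzᵢKᵢ − 1 = 0.6207 and g(1) = 1 − Σzᵢ/Kᵢ = -0.0663, so a root lies in (0, 1).
Newton–Raphson from ψ = 0.5:
  ψ = 0.5000: g = 0.22741, g' = -0.5650 → ψ = 0.9025
  ψ = 0.9025: g = -0.00059, g' = -0.6322 → ψ = 0.9015
Converged at ψ = 0.9015.
Compositions from xᵢ = zᵢ/(1+ψ(Kᵢ−1)), yᵢ = Kᵢxᵢ:
  A: x = 0.0398, y = 0.1347
  B: x = 0.2992, y = 0.5751
  C: x = 0.6610, y = 0.2902

y_A = 0.1347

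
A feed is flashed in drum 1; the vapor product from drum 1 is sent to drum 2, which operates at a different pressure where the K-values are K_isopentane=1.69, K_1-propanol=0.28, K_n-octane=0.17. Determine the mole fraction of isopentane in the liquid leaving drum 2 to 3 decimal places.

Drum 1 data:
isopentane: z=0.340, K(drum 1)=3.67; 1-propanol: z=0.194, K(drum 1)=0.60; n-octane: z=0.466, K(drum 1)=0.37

x_isopentane (drum 2) = 0.534

Drum 1:
Let ψ₁ = V/F and solve Σ zᵢ(Kᵢ−1)/(1+ψ₁(Kᵢ−1)) = 0.
g(0) = ΣzᵢKᵢ − 1 = 0.537 and g(1) = 1 − Σzᵢ/Kᵢ = -0.675, so a root lies in (0, 1).
Iterate (Newton) starting at ψ₁ = 0.54:
  ψ₁ = 0.540: g = -0.1722, g' = -0.882 → ψ₁ = 0.345
  ψ₁ = 0.345: g = 0.0076, g' = -1.001 → ψ₁ = 0.352
Converged at ψ₁ = 0.352.
Drum-1 compositions:
  isopentane: x = 0.175, y = 0.643
  1-propanol: x = 0.226, y = 0.136
  n-octane: x = 0.599, y = 0.222
Drum-2 feed = drum-1 vapor: z₂ = (0.6429, 0.1355, 0.2216).
Drum 2:
Newton iteration, ψ₂⁰ = 0.62:
  ψ₂ = 0.620: g = -0.2445, g' = -1.027 → ψ₂ = 0.382
  ψ₂ = 0.382: g = -0.0529, g' = -0.653 → ψ₂ = 0.301
  ψ₂ = 0.301: g = -0.0025, g' = -0.596 → ψ₂ = 0.297
Converged at ψ₂ = 0.297.
  isopentane: x = 0.534, y = 0.902
  1-propanol: x = 0.172, y = 0.048
  n-octane: x = 0.294, y = 0.050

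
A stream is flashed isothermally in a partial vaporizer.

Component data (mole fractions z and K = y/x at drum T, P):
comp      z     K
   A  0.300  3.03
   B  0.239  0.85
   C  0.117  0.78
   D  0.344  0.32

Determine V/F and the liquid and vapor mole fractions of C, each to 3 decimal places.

Material balance + equilibrium reduce to Σ zᵢ(Kᵢ−1)/(1+V/F(Kᵢ−1)) = 0.
Feasibility: ΣzᵢKᵢ = 1.313, Σzᵢ/Kᵢ = 1.605 — both > 1, two phases present.
Newton–Raphson from V/F = 0.5:
  V/F = 0.500: g = -0.1199, g' = -0.683 → V/F = 0.325
  V/F = 0.325: g = 0.0016, g' = -0.724 → V/F = 0.327
Converged at V/F = 0.327.
Compositions from xᵢ = zᵢ/(1+V/F(Kᵢ−1)), yᵢ = Kᵢxᵢ:
  A: x = 0.180, y = 0.547
  B: x = 0.251, y = 0.214
  C: x = 0.126, y = 0.098
  D: x = 0.442, y = 0.142

V/F = 0.327, x_C = 0.126, y_C = 0.098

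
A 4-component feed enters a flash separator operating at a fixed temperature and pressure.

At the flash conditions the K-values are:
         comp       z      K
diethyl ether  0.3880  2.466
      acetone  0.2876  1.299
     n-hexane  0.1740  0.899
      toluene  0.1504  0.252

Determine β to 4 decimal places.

Let β = V/F and solve Σ zᵢ(Kᵢ−1)/(1+β(Kᵢ−1)) = 0.
g(0) = ΣzᵢKᵢ − 1 = 0.5247 and g(1) = 1 − Σzᵢ/Kᵢ = -0.1691, so a root lies in (0, 1).
Newton–Raphson from β = 0.5:
  β = 0.5000: g = 0.20481, g' = -0.5138 → β = 0.8986
  β = 0.8986: g = -0.04924, g' = -0.9563 → β = 0.8471
  β = 0.8471: g = -0.00396, g' = -0.8114 → β = 0.8422
Converged at β = 0.8422.

β = 0.8422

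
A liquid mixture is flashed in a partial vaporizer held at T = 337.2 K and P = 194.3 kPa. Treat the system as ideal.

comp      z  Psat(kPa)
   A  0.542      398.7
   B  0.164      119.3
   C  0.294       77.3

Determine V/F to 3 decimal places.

Raoult's law: Kᵢ = Pᵢˢᵃᵗ/P = Pᵢˢᵃᵗ/194.3.
  K_A = 398.7/194.3 = 2.05198, K_B = 119.3/194.3 = 0.61400, K_C = 77.3/194.3 = 0.39784
Iterate (Newton) starting at V/F = 0.41:
  V/F = 0.410: g = 0.0881, g' = -0.515 → V/F = 0.581
Converged at V/F = 0.581.

V/F = 0.581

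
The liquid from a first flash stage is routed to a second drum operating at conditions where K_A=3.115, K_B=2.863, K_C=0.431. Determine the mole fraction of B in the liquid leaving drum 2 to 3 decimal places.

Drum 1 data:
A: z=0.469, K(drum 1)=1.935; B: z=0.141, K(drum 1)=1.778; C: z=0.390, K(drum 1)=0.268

Drum 1:
Let ψ₁ = V/F and solve Σ zᵢ(Kᵢ−1)/(1+ψ₁(Kᵢ−1)) = 0.
Feasibility: ΣzᵢKᵢ = 1.263, Σzᵢ/Kᵢ = 1.777 — both > 1, two phases present.
Newton iteration, ψ₁⁰ = 0.58:
  ψ₁ = 0.580: g = -0.1362, g' = -0.844 → ψ₁ = 0.419
  ψ₁ = 0.419: g = -0.0137, g' = -0.695 → ψ₁ = 0.399
Converged at ψ₁ = 0.399.
Drum-1 compositions:
  A: x = 0.342, y = 0.661
  B: x = 0.108, y = 0.191
  C: x = 0.551, y = 0.148
Drum-2 feed = drum-1 liquid: z₂ = (0.3416, 0.1076, 0.5508).
Drum 2:
Material balance + equilibrium reduce to Σ zᵢ(Kᵢ−1)/(1+ψ₂(Kᵢ−1)) = 0.
Feasibility: ΣzᵢKᵢ = 1.610, Σzᵢ/Kᵢ = 1.425 — both > 1, two phases present.
Newton–Raphson from ψ₂ = 0.55:
  ψ₂ = 0.550: g = -0.0231, g' = -0.795 → ψ₂ = 0.521
Converged at ψ₂ = 0.521.
  A: x = 0.163, y = 0.506
  B: x = 0.055, y = 0.156
  C: x = 0.783, y = 0.337

x_B (drum 2) = 0.055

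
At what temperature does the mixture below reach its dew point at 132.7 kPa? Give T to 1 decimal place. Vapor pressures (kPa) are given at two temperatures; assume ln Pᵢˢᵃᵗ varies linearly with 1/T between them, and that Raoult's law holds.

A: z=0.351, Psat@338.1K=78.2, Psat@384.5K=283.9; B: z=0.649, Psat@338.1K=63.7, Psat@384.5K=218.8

Dew-point temperature: Σzᵢ·P/Pᵢˢᵃᵗ(T) = 1. Interpolate ln Pᵢˢᵃᵗ = aᵢ + bᵢ/T.
  T = 338.1 K: ΣzᵢP/Pᵢˢᵃᵗ = 1.9476
  T = 384.5 K: ΣzᵢP/Pᵢˢᵃᵗ = 0.5577
  T = 361.3 K: ΣzᵢP/Pᵢˢᵃᵗ = 1.0011
  T = 372.9 K: ΣzᵢP/Pᵢˢᵃᵗ = 0.7404
  T = 367.1 K: ΣzᵢP/Pᵢˢᵃᵗ = 0.8589
  T = 364.2 K: ΣzᵢP/Pᵢˢᵃᵗ = 0.9267
Interpolating between 361.3 K and 364.2 K gives T ≈ 361.3 K.

T = 361.3 K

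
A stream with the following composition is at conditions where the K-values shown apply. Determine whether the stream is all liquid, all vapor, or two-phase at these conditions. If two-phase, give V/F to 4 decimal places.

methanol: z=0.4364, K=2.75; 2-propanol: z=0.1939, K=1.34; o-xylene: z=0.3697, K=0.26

two-phase, V/F = 0.5321

ΣzᵢKᵢ = 1.5560; Σzᵢ/Kᵢ = 1.7253.
Both exceed 1, so a two-phase solution exists.
Iterate (Newton) starting at ψ = 0.44:
  ψ = 0.4400: g = 0.08315, g' = -0.8887 → ψ = 0.5336
  ψ = 0.5336: g = -0.00134, g' = -0.9263 → ψ = 0.5321
Converged at ψ = 0.5321.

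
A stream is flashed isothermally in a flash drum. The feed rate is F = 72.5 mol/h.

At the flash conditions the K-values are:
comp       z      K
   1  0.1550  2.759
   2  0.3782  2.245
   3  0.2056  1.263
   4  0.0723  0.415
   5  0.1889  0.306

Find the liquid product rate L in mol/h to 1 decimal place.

L = 12.7 mol/h

Material balance + equilibrium reduce to Σ zᵢ(Kᵢ−1)/(1+ψ(Kᵢ−1)) = 0.
Check two-phase: ΣzᵢKᵢ = 1.6242 > 1 and Σzᵢ/Kᵢ = 1.1790 > 1, so g(0) = 0.6242 > 0 and g(1) = -0.1790 < 0.
Newton–Raphson from ψ = 0.35:
  ψ = 0.3500: g = 0.31988, g' = -0.6779 → ψ = 0.8219
  ψ = 0.8219: g = 0.00205, g' = -0.8177 → ψ = 0.8244
Converged at ψ = 0.8244.
Then V = ψ·F = 0.8244·72.5 = 59.8 mol/h and L = F − V = 12.7 mol/h.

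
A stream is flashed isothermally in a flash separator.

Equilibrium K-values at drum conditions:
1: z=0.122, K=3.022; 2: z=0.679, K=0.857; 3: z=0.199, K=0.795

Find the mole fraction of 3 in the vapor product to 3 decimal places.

Rachford–Rice: g(ψ) = Σ zᵢ(Kᵢ−1)/(1+ψ(Kᵢ−1)) = 0.
g(0) = ΣzᵢKᵢ − 1 = 0.109 and g(1) = 1 − Σzᵢ/Kᵢ = -0.083, so a root lies in (0, 1).
Newton–Raphson from ψ = 0.5:
  ψ = 0.500: g = -0.0274, g' = -0.150 → ψ = 0.317
  ψ = 0.317: g = 0.0049, g' = -0.210 → ψ = 0.341
Converged at ψ = 0.341.
Compositions from xᵢ = zᵢ/(1+ψ(Kᵢ−1)), yᵢ = Kᵢxᵢ:
  1: x = 0.072, y = 0.218
  2: x = 0.714, y = 0.612
  3: x = 0.214, y = 0.170

y_3 = 0.170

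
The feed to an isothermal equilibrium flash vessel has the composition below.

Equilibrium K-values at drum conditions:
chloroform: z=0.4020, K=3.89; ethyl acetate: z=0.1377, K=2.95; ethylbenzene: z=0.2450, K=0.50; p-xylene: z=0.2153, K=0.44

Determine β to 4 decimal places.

Newton iteration, β⁰ = 0.5:
  β = 0.5000: g = 0.28033, g' = -0.9350 → β = 0.7998
  β = 0.7998: g = 0.03322, g' = -0.7777 → β = 0.8425
  β = 0.8425: g = -0.00012, g' = -0.7844 → β = 0.8424
Converged at β = 0.8424.

β = 0.8424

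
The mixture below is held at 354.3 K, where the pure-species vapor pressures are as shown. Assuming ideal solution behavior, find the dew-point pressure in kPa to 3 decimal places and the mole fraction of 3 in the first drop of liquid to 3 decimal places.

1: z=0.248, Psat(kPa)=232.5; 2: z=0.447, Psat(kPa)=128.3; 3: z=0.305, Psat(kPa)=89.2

At the dew point ψ → 1, so Σzᵢ/Kᵢ = 1 with Kᵢ = Pᵢˢᵃᵗ/P ⇒ 1/P = Σzᵢ/Pᵢˢᵃᵗ.
1/P = 0.248/232.5 + 0.447/128.3 + 0.305/89.2 = 0.007970 ⇒ P = 125.471 kPa
xᵢ = zᵢP/Pᵢˢᵃᵗ ⇒ x_3 = 0.305·125.471/89.2 = 0.429

Pdew = 125.471 kPa, x_3 = 0.429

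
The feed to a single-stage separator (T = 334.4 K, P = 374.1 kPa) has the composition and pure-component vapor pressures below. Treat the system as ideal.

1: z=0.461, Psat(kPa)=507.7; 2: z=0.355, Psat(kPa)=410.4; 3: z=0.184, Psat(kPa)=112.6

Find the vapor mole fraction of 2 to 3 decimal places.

Raoult's law: Kᵢ = Pᵢˢᵃᵗ/P = Pᵢˢᵃᵗ/374.1.
  K_1 = 507.7/374.1 = 1.35712, K_2 = 410.4/374.1 = 1.09703, K_3 = 112.6/374.1 = 0.30099
Rachford–Rice: g(ψ) = Σ zᵢ(Kᵢ−1)/(1+ψ(Kᵢ−1)) = 0.
g(0) = ΣzᵢKᵢ − 1 = 0.070 and g(1) = 1 − Σzᵢ/Kᵢ = -0.275, so a root lies in (0, 1).
Newton iteration, ψ⁰ = 0.5:
  ψ = 0.500: g = -0.0252, g' = -0.258 → ψ = 0.402
  ψ = 0.402: g = -0.0018, g' = -0.222 → ψ = 0.394
Converged at ψ = 0.394.
Compositions from xᵢ = zᵢ/(1+ψ(Kᵢ−1)), yᵢ = Kᵢxᵢ:
  1: x = 0.404, y = 0.548
  2: x = 0.342, y = 0.375
  3: x = 0.254, y = 0.076

y_2 = 0.375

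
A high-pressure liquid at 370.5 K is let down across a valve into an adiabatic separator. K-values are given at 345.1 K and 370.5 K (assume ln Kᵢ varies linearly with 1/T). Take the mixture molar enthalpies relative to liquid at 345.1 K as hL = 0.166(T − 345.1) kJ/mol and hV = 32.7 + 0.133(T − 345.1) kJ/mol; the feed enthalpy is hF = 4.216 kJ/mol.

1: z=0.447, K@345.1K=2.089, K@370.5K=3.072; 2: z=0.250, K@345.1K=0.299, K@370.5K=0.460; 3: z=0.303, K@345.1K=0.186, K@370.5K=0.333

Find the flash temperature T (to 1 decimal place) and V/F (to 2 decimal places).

T = 347.2 K, V/F = 0.12

Adiabatic flash: solve Rachford–Rice at each trial T, then check hF = ψ·hV(T) + (1−ψ)·hL(T).
  T = 345.1 K: K = (2.089, 0.299, 0.186), RR gives ψ = 0.078, H_out = 2.547 kJ/mol
  T = 370.5 K: K = (3.072, 0.460, 0.333), RR gives ψ = 0.463, H_out = 18.979 kJ/mol
  T = 357.8 K: K = (2.551, 0.374, 0.251), RR gives ψ = 0.287, H_out = 11.370 kJ/mol
  T = 351.5 K: K = (2.314, 0.335, 0.217), RR gives ψ = 0.191, H_out = 7.280 kJ/mol
  T = 348.3 K: K = (2.200, 0.317, 0.201), RR gives ψ = 0.137, H_out = 5.009 kJ/mol
  T = 346.7 K: K = (2.144, 0.308, 0.193), RR gives ψ = 0.108, H_out = 3.806 kJ/mol
Linear interpolation between T = 346.7 (H_out = 3.806) and T = 348.3 (H_out = 5.009) on hF = 4.216 gives T ≈ 347.2 K, at which ψ = 0.12.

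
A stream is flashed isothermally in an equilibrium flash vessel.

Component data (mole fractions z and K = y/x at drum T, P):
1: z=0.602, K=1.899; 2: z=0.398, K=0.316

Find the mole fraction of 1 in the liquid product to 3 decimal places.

x_1 = 0.432

Rachford–Rice: g(ψ) = Σ zᵢ(Kᵢ−1)/(1+ψ(Kᵢ−1)) = 0.
Feasibility: ΣzᵢKᵢ = 1.269, Σzᵢ/Kᵢ = 1.577 — both > 1, two phases present.
Newton–Raphson from ψ = 0.5:
  ψ = 0.500: g = -0.0404, g' = -0.662 → ψ = 0.439
  ψ = 0.439: g = -0.0010, g' = -0.630 → ψ = 0.437
Converged at ψ = 0.437.
Compositions from xᵢ = zᵢ/(1+ψ(Kᵢ−1)), yᵢ = Kᵢxᵢ:
  1: x = 0.432, y = 0.821
  2: x = 0.568, y = 0.179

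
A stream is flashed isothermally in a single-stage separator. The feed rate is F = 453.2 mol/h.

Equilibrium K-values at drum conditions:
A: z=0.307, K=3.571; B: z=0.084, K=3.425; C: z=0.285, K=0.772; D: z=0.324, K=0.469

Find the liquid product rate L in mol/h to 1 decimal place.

Material balance + equilibrium reduce to Σ zᵢ(Kᵢ−1)/(1+β(Kᵢ−1)) = 0.
Check two-phase: ΣzᵢKᵢ = 1.756 > 1 and Σzᵢ/Kᵢ = 1.170 > 1, so g(0) = 0.756 > 0 and g(1) = -0.170 < 0.
Newton iteration, β⁰ = 0.56:
  β = 0.560: g = 0.0906, g' = -0.634 → β = 0.703
  β = 0.703: g = 0.0047, g' = -0.579 → β = 0.711
Converged at β = 0.711.
Then V = β·F = 0.7109·453.2 = 322.2 mol/h and L = F − V = 131.0 mol/h.

L = 131.0 mol/h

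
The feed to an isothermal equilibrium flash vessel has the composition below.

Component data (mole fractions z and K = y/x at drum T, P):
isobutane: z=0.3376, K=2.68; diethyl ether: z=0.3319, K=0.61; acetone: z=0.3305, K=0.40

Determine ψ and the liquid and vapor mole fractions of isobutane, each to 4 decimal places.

Rachford–Rice: g(ψ) = Σ zᵢ(Kᵢ−1)/(1+ψ(Kᵢ−1)) = 0.
Check two-phase: ΣzᵢKᵢ = 1.2394 > 1 and Σzᵢ/Kᵢ = 1.4963 > 1, so g(0) = 0.2394 > 0 and g(1) = -0.4963 < 0.
Newton iteration, ψ⁰ = 0.5:
  ψ = 0.5000: g = -0.13584, g' = -0.6022 → ψ = 0.2744
  ψ = 0.2744: g = 0.00586, g' = -0.6802 → ψ = 0.2830
  ψ = 0.2830: g = 0.00003, g' = -0.6741 → ψ = 0.2831
Converged at ψ = 0.2831.
Compositions from xᵢ = zᵢ/(1+ψ(Kᵢ−1)), yᵢ = Kᵢxᵢ:
  isobutane: x = 0.2288, y = 0.6132
  diethyl ether: x = 0.3731, y = 0.2276
  acetone: x = 0.3981, y = 0.1592

ψ = 0.2831, x_isobutane = 0.2288, y_isobutane = 0.6132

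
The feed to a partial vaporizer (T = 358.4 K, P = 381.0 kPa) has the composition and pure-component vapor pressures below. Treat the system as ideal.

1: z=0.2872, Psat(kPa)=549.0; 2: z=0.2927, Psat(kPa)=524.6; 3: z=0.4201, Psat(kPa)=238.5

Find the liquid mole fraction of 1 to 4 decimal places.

x_1 = 0.2335

Raoult's law: Kᵢ = Pᵢˢᵃᵗ/P = Pᵢˢᵃᵗ/381.0.
  K_1 = 549.0/381.0 = 1.440945, K_2 = 524.6/381.0 = 1.376903, K_3 = 238.5/381.0 = 0.625984
Rachford–Rice: g(V/F) = Σ zᵢ(Kᵢ−1)/(1+V/F(Kᵢ−1)) = 0.
Check two-phase: ΣzᵢKᵢ = 1.0798 > 1 and Σzᵢ/Kᵢ = 1.0830 > 1, so g(0) = 0.0798 > 0 and g(1) = -0.0830 < 0.
Newton–Raphson from V/F = 0.44:
  V/F = 0.4400: g = 0.01261, g' = -0.1540 → V/F = 0.5219
  V/F = 0.5219: g = -0.00010, g' = -0.1567 → V/F = 0.5213
Converged at V/F = 0.5213.
Compositions from xᵢ = zᵢ/(1+V/F(Kᵢ−1)), yᵢ = Kᵢxᵢ:
  1: x = 0.2335, y = 0.3365
  2: x = 0.2446, y = 0.3368
  3: x = 0.5218, y = 0.3267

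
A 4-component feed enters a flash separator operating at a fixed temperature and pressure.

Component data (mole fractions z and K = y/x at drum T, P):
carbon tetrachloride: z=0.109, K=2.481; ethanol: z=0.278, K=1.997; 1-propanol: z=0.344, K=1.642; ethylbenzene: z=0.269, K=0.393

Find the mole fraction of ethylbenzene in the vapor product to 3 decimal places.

y_ethylbenzene = 0.231

Newton–Raphson from ψ = 0.51:
  ψ = 0.510: g = 0.2056, g' = -0.487 → ψ = 0.932
  ψ = 0.932: g = -0.0262, g' = -0.697 → ψ = 0.894
  ψ = 0.894: g = -0.0009, g' = -0.653 → ψ = 0.893
Converged at ψ = 0.893.
Compositions from xᵢ = zᵢ/(1+ψ(Kᵢ−1)), yᵢ = Kᵢxᵢ:
  carbon tetrachloride: x = 0.047, y = 0.116
  ethanol: x = 0.147, y = 0.294
  1-propanol: x = 0.219, y = 0.359
  ethylbenzene: x = 0.587, y = 0.231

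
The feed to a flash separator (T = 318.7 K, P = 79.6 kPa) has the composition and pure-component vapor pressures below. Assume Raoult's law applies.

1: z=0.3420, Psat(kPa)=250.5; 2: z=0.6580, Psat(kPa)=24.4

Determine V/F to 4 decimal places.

V/F = 0.1867

Raoult's law: Kᵢ = Pᵢˢᵃᵗ/P = Pᵢˢᵃᵗ/79.6.
  K_1 = 250.5/79.6 = 3.146985, K_2 = 24.4/79.6 = 0.306533
Material balance + equilibrium reduce to Σ zᵢ(Kᵢ−1)/(1+V/F(Kᵢ−1)) = 0.
g(0) = ΣzᵢKᵢ − 1 = 0.2780 and g(1) = 1 − Σzᵢ/Kᵢ = -1.2553, so a root lies in (0, 1).
Binary case is linear: z₁(K₁−1)(1+V/F(K₂−1)) + z₂(K₂−1)(1+V/F(K₁−1)) = 0
⇒ V/F = [z₁(K₁−1)+z₂(K₂−1)] / [−(K₁−1)(K₂−1)] = 0.27797/1.48886 = 0.1867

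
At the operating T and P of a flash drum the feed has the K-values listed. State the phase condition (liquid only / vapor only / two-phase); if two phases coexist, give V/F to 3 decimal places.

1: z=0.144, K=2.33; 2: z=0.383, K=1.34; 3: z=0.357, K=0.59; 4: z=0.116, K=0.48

two-phase, V/F = 0.359

ΣzᵢKᵢ = 1.115; Σzᵢ/Kᵢ = 1.194.
Both exceed 1, so a two-phase solution exists.
Let ψ = V/F and solve Σ zᵢ(Kᵢ−1)/(1+ψ(Kᵢ−1)) = 0.
Newton iteration, ψ⁰ = 0.5:
  ψ = 0.500: g = -0.0393, g' = -0.276 → ψ = 0.358
  ψ = 0.358: g = 0.0002, g' = -0.282 → ψ = 0.359
Converged at ψ = 0.359.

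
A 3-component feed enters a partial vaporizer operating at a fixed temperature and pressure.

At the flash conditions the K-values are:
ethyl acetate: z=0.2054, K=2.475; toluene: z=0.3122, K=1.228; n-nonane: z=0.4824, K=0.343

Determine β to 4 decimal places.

Newton iteration, β⁰ = 0.55:
  β = 0.5500: g = -0.26574, g' = -0.6595 → β = 0.1471
  β = 0.1471: g = -0.03301, g' = -0.5721 → β = 0.0894
  β = 0.0894: g = 0.00073, g' = -0.5994 → β = 0.0906
Converged at β = 0.0906.

β = 0.0906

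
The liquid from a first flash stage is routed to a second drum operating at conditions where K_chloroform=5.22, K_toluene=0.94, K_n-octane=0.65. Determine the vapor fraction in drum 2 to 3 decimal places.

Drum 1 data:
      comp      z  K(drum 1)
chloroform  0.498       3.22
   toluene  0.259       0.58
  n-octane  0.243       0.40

V/F (drum 2) = 0.626

Drum 1:
Let ψ₁ = V/F and solve Σ zᵢ(Kᵢ−1)/(1+ψ₁(Kᵢ−1)) = 0.
Check two-phase: ΣzᵢKᵢ = 1.851 > 1 and Σzᵢ/Kᵢ = 1.209 > 1, so g(0) = 0.851 > 0 and g(1) = -0.209 < 0.
Iterate (Newton) starting at ψ₁ = 0.66:
  ψ₁ = 0.660: g = 0.0566, g' = -0.731 → ψ₁ = 0.737
  ψ₁ = 0.737: g = 0.0002, g' = -0.730 → ψ₁ = 0.738
Converged at ψ₁ = 0.738.
Drum-1 compositions:
  chloroform: x = 0.189, y = 0.608
  toluene: x = 0.375, y = 0.218
  n-octane: x = 0.436, y = 0.174
Drum-2 feed = drum-1 liquid: z₂ = (0.1888, 0.3753, 0.4359).
Drum 2:
Material balance + equilibrium reduce to Σ zᵢ(Kᵢ−1)/(1+ψ₂(Kᵢ−1)) = 0.
Feasibility: ΣzᵢKᵢ = 1.622, Σzᵢ/Kᵢ = 1.106 — both > 1, two phases present.
Iterate (Newton) starting at ψ₂ = 0.5:
  ψ₂ = 0.500: g = 0.0481, g' = -0.428 → ψ₂ = 0.612
  ψ₂ = 0.612: g = 0.0047, g' = -0.350 → ψ₂ = 0.626
Converged at ψ₂ = 0.626.
  chloroform: x = 0.052, y = 0.271
  toluene: x = 0.390, y = 0.367
  n-octane: x = 0.558, y = 0.363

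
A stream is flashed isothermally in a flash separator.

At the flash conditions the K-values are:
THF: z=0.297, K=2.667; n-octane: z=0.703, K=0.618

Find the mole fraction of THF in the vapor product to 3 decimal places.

y_THF = 0.497

Binary case is linear: z₁(K₁−1)(1+ψ(K₂−1)) + z₂(K₂−1)(1+ψ(K₁−1)) = 0
⇒ ψ = [z₁(K₁−1)+z₂(K₂−1)] / [−(K₁−1)(K₂−1)] = 0.2266/0.6368 = 0.356
Compositions from xᵢ = zᵢ/(1+ψ(Kᵢ−1)), yᵢ = Kᵢxᵢ:
  THF: x = 0.186, y = 0.497
  n-octane: x = 0.814, y = 0.503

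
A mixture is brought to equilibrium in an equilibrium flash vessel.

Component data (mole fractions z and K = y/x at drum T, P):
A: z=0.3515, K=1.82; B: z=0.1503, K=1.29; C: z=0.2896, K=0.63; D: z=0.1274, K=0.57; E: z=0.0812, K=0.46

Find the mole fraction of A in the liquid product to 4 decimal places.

Newton–Raphson from β = 0.5:
  β = 0.5000: g = -0.01884, g' = -0.2709 → β = 0.4304
Converged at β = 0.4304.
Compositions from xᵢ = zᵢ/(1+β(Kᵢ−1)), yᵢ = Kᵢxᵢ:
  A: x = 0.2598, y = 0.4729
  B: x = 0.1336, y = 0.1724
  C: x = 0.3445, y = 0.2170
  D: x = 0.1563, y = 0.0891
  E: x = 0.1058, y = 0.0487

x_A = 0.2598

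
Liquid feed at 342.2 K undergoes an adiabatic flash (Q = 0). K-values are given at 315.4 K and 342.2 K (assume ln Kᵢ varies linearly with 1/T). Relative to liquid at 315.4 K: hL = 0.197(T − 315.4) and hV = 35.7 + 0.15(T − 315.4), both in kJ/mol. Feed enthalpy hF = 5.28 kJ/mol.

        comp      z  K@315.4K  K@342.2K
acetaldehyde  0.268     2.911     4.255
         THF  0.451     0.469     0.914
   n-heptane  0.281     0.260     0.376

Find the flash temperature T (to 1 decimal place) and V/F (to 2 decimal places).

T = 319.9 K, V/F = 0.12

Adiabatic flash: solve Rachford–Rice at each trial T, then check hF = ψ·hV(T) + (1−ψ)·hL(T).
  T = 315.4 K: K = (2.911, 0.469, 0.260), RR gives ψ = 0.055, H_out = 1.963 kJ/mol
  T = 342.2 K: K = (4.255, 0.914, 0.376), RR gives ψ = 0.558, H_out = 24.497 kJ/mol
  T = 328.8 K: K = (3.547, 0.664, 0.315), RR gives ψ = 0.272, H_out = 12.167 kJ/mol
  T = 322.1 K: K = (3.220, 0.560, 0.287), RR gives ψ = 0.159, H_out = 6.955 kJ/mol
  T = 318.8 K: K = (3.065, 0.514, 0.273), RR gives ψ = 0.108, H_out = 4.491 kJ/mol
  T = 320.5 K: K = (3.144, 0.537, 0.280), RR gives ψ = 0.134, H_out = 5.756 kJ/mol
Linear interpolation between T = 318.8 (H_out = 4.491) and T = 320.5 (H_out = 5.756) on hF = 5.28 gives T ≈ 319.9 K, at which ψ = 0.12.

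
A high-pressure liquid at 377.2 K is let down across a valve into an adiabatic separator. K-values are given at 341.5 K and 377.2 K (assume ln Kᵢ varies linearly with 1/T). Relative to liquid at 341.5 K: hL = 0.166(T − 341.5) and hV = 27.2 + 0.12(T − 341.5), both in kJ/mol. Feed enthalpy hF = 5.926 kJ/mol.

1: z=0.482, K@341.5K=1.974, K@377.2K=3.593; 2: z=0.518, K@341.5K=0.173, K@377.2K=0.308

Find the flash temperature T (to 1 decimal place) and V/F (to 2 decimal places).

T = 348.3 K, V/F = 0.18

Adiabatic flash: solve Rachford–Rice at each trial T, then check hF = ψ·hV(T) + (1−ψ)·hL(T).
  T = 341.5 K: K = (1.974, 0.173), RR gives ψ = 0.051, H_out = 1.387 kJ/mol
  T = 377.2 K: K = (3.593, 0.308), RR gives ψ = 0.497, H_out = 18.622 kJ/mol
  T = 359.4 K: K = (2.705, 0.234), RR gives ψ = 0.326, H_out = 11.565 kJ/mol
  T = 350.4 K: K = (2.318, 0.202), RR gives ψ = 0.211, H_out = 7.131 kJ/mol
  T = 345.9 K: K = (2.139, 0.187), RR gives ψ = 0.138, H_out = 4.462 kJ/mol
  T = 348.1 K: K = (2.226, 0.194), RR gives ψ = 0.176, H_out = 5.816 kJ/mol
Linear interpolation between T = 348.1 (H_out = 5.816) and T = 350.4 (H_out = 7.131) on hF = 5.926 gives T ≈ 348.3 K, at which ψ = 0.18.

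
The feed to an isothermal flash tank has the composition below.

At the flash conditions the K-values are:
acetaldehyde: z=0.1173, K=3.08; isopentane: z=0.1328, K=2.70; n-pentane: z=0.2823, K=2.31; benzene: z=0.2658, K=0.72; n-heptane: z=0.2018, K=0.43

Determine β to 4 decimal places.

β = 0.9152

Let β = V/F and solve Σ zᵢ(Kᵢ−1)/(1+β(Kᵢ−1)) = 0.
Check two-phase: ΣzᵢKᵢ = 1.6501 > 1 and Σzᵢ/Kᵢ = 1.0479 > 1, so g(0) = 0.6501 > 0 and g(1) = -0.0479 < 0.
Iterate (Newton) starting at β = 0.5:
  β = 0.5000: g = 0.21767, g' = -0.5674 → β = 0.8836
  β = 0.8836: g = 0.01695, g' = -0.5313 → β = 0.9155
  β = 0.9155: g = -0.00019, g' = -0.5435 → β = 0.9152
Converged at β = 0.9152.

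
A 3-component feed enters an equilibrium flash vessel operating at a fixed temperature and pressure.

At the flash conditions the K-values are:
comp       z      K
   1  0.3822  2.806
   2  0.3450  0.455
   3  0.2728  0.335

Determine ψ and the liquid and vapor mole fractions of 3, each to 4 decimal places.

ψ = 0.2957, x_3 = 0.3396, y_3 = 0.1138

Newton iteration, ψ⁰ = 0.5:
  ψ = 0.5000: g = -0.16751, g' = -0.8086 → ψ = 0.2928
  ψ = 0.2928: g = 0.00247, g' = -0.8645 → ψ = 0.2957
Converged at ψ = 0.2957.
Compositions from xᵢ = zᵢ/(1+ψ(Kᵢ−1)), yᵢ = Kᵢxᵢ:
  1: x = 0.2491, y = 0.6991
  2: x = 0.4113, y = 0.1871
  3: x = 0.3396, y = 0.1138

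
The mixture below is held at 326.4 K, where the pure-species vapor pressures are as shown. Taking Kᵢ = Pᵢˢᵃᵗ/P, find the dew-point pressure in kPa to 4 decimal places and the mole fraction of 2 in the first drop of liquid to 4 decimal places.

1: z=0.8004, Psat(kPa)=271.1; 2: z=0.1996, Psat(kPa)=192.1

At the dew point ψ → 1, so Σzᵢ/Kᵢ = 1 with Kᵢ = Pᵢˢᵃᵗ/P ⇒ 1/P = Σzᵢ/Pᵢˢᵃᵗ.
1/P = 0.8004/271.1 + 0.1996/192.1 = 0.0039915 ⇒ P = 250.5350 kPa
xᵢ = zᵢP/Pᵢˢᵃᵗ ⇒ x_2 = 0.1996·250.5350/192.1 = 0.2603

Pdew = 250.5350 kPa, x_2 = 0.2603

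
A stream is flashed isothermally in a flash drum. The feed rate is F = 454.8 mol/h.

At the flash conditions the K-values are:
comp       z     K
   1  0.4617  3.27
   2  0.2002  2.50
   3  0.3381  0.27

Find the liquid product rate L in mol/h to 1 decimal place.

Newton–Raphson from V/F = 0.5:
  V/F = 0.5000: g = 0.27381, g' = -1.1159 → V/F = 0.7454
  V/F = 0.7454: g = -0.01031, g' = -1.2957 → V/F = 0.7374
Converged at V/F = 0.7374.
Then V = V/F·F = 0.7374·454.8 = 335.4 mol/h and L = F − V = 119.4 mol/h.

L = 119.4 mol/h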